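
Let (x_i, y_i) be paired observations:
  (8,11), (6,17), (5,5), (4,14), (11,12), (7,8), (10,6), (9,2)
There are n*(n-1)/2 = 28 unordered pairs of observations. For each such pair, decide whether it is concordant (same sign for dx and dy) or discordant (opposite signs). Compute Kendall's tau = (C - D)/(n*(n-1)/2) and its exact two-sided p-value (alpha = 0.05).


Step 1: Enumerate the 28 unordered pairs (i,j) with i<j and classify each by sign(x_j-x_i) * sign(y_j-y_i).
  (1,2):dx=-2,dy=+6->D; (1,3):dx=-3,dy=-6->C; (1,4):dx=-4,dy=+3->D; (1,5):dx=+3,dy=+1->C
  (1,6):dx=-1,dy=-3->C; (1,7):dx=+2,dy=-5->D; (1,8):dx=+1,dy=-9->D; (2,3):dx=-1,dy=-12->C
  (2,4):dx=-2,dy=-3->C; (2,5):dx=+5,dy=-5->D; (2,6):dx=+1,dy=-9->D; (2,7):dx=+4,dy=-11->D
  (2,8):dx=+3,dy=-15->D; (3,4):dx=-1,dy=+9->D; (3,5):dx=+6,dy=+7->C; (3,6):dx=+2,dy=+3->C
  (3,7):dx=+5,dy=+1->C; (3,8):dx=+4,dy=-3->D; (4,5):dx=+7,dy=-2->D; (4,6):dx=+3,dy=-6->D
  (4,7):dx=+6,dy=-8->D; (4,8):dx=+5,dy=-12->D; (5,6):dx=-4,dy=-4->C; (5,7):dx=-1,dy=-6->C
  (5,8):dx=-2,dy=-10->C; (6,7):dx=+3,dy=-2->D; (6,8):dx=+2,dy=-6->D; (7,8):dx=-1,dy=-4->C
Step 2: C = 12, D = 16, total pairs = 28.
Step 3: tau = (C - D)/(n(n-1)/2) = (12 - 16)/28 = -0.142857.
Step 4: Exact two-sided p-value (enumerate n! = 40320 permutations of y under H0): p = 0.719544.
Step 5: alpha = 0.05. fail to reject H0.

tau_b = -0.1429 (C=12, D=16), p = 0.719544, fail to reject H0.


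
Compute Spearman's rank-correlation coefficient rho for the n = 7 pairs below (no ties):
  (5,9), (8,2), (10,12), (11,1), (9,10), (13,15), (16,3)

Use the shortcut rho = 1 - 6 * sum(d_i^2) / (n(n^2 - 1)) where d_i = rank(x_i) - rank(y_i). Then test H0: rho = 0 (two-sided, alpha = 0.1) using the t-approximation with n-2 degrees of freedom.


Step 1: Rank x and y separately (midranks; no ties here).
rank(x): 5->1, 8->2, 10->4, 11->5, 9->3, 13->6, 16->7
rank(y): 9->4, 2->2, 12->6, 1->1, 10->5, 15->7, 3->3
Step 2: d_i = R_x(i) - R_y(i); compute d_i^2.
  (1-4)^2=9, (2-2)^2=0, (4-6)^2=4, (5-1)^2=16, (3-5)^2=4, (6-7)^2=1, (7-3)^2=16
sum(d^2) = 50.
Step 3: rho = 1 - 6*50 / (7*(7^2 - 1)) = 1 - 300/336 = 0.107143.
Step 4: Under H0, t = rho * sqrt((n-2)/(1-rho^2)) = 0.2410 ~ t(5).
Step 5: Two-sided p-value from the t-distribution with 5 df = 0.819151.
Step 6: alpha = 0.1. fail to reject H0.

rho = 0.1071, p = 0.819151, fail to reject H0 at alpha = 0.1.


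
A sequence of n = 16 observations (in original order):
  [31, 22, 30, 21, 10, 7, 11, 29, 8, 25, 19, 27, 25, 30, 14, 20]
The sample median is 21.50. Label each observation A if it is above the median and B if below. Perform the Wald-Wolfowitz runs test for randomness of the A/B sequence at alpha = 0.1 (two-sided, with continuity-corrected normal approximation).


Step 1: Compute median = 21.50; label A = above, B = below.
Labels in order: AAABBBBABABAAABB  (n_A = 8, n_B = 8)
Step 2: Count runs R = 8.
Step 3: Under H0 (random ordering), E[R] = 2*n_A*n_B/(n_A+n_B) + 1 = 2*8*8/16 + 1 = 9.0000.
        Var[R] = 2*n_A*n_B*(2*n_A*n_B - n_A - n_B) / ((n_A+n_B)^2 * (n_A+n_B-1)) = 14336/3840 = 3.7333.
        SD[R] = 1.9322.
Step 4: Continuity-corrected z = (R + 0.5 - E[R]) / SD[R] = (8 + 0.5 - 9.0000) / 1.9322 = -0.2588.
Step 5: Two-sided p-value via normal approximation = 2*(1 - Phi(|z|)) = 0.795809.
Step 6: alpha = 0.1. fail to reject H0.

R = 8, z = -0.2588, p = 0.795809, fail to reject H0.


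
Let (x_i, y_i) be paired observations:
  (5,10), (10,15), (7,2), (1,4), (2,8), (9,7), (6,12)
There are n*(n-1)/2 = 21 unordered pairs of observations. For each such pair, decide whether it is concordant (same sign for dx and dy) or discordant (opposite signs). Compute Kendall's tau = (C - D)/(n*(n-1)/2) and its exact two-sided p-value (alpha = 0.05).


Step 1: Enumerate the 21 unordered pairs (i,j) with i<j and classify each by sign(x_j-x_i) * sign(y_j-y_i).
  (1,2):dx=+5,dy=+5->C; (1,3):dx=+2,dy=-8->D; (1,4):dx=-4,dy=-6->C; (1,5):dx=-3,dy=-2->C
  (1,6):dx=+4,dy=-3->D; (1,7):dx=+1,dy=+2->C; (2,3):dx=-3,dy=-13->C; (2,4):dx=-9,dy=-11->C
  (2,5):dx=-8,dy=-7->C; (2,6):dx=-1,dy=-8->C; (2,7):dx=-4,dy=-3->C; (3,4):dx=-6,dy=+2->D
  (3,5):dx=-5,dy=+6->D; (3,6):dx=+2,dy=+5->C; (3,7):dx=-1,dy=+10->D; (4,5):dx=+1,dy=+4->C
  (4,6):dx=+8,dy=+3->C; (4,7):dx=+5,dy=+8->C; (5,6):dx=+7,dy=-1->D; (5,7):dx=+4,dy=+4->C
  (6,7):dx=-3,dy=+5->D
Step 2: C = 14, D = 7, total pairs = 21.
Step 3: tau = (C - D)/(n(n-1)/2) = (14 - 7)/21 = 0.333333.
Step 4: Exact two-sided p-value (enumerate n! = 5040 permutations of y under H0): p = 0.381349.
Step 5: alpha = 0.05. fail to reject H0.

tau_b = 0.3333 (C=14, D=7), p = 0.381349, fail to reject H0.


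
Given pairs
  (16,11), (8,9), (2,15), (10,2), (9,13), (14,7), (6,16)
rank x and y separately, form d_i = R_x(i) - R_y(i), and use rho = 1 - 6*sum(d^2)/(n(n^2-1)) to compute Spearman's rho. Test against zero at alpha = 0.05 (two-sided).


Step 1: Rank x and y separately (midranks; no ties here).
rank(x): 16->7, 8->3, 2->1, 10->5, 9->4, 14->6, 6->2
rank(y): 11->4, 9->3, 15->6, 2->1, 13->5, 7->2, 16->7
Step 2: d_i = R_x(i) - R_y(i); compute d_i^2.
  (7-4)^2=9, (3-3)^2=0, (1-6)^2=25, (5-1)^2=16, (4-5)^2=1, (6-2)^2=16, (2-7)^2=25
sum(d^2) = 92.
Step 3: rho = 1 - 6*92 / (7*(7^2 - 1)) = 1 - 552/336 = -0.642857.
Step 4: Under H0, t = rho * sqrt((n-2)/(1-rho^2)) = -1.8766 ~ t(5).
Step 5: Two-sided p-value from the t-distribution with 5 df = 0.119392.
Step 6: alpha = 0.05. fail to reject H0.

rho = -0.6429, p = 0.119392, fail to reject H0 at alpha = 0.05.


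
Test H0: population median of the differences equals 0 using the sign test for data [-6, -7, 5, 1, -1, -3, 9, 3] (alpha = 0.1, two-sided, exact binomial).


Step 1: Discard zero differences. Original n = 8; n_eff = number of nonzero differences = 8.
Nonzero differences (with sign): -6, -7, +5, +1, -1, -3, +9, +3
Step 2: Count signs: positive = 4, negative = 4.
Step 3: Under H0: P(positive) = 0.5, so the number of positives S ~ Bin(8, 0.5).
Step 4: Two-sided exact p-value = sum of Bin(8,0.5) probabilities at or below the observed probability = 1.000000.
Step 5: alpha = 0.1. fail to reject H0.

n_eff = 8, pos = 4, neg = 4, p = 1.000000, fail to reject H0.


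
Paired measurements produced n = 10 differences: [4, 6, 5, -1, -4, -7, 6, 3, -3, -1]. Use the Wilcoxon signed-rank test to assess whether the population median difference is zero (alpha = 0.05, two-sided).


Step 1: Drop any zero differences (none here) and take |d_i|.
|d| = [4, 6, 5, 1, 4, 7, 6, 3, 3, 1]
Step 2: Midrank |d_i| (ties get averaged ranks).
ranks: |4|->5.5, |6|->8.5, |5|->7, |1|->1.5, |4|->5.5, |7|->10, |6|->8.5, |3|->3.5, |3|->3.5, |1|->1.5
Step 3: Attach original signs; sum ranks with positive sign and with negative sign.
W+ = 5.5 + 8.5 + 7 + 8.5 + 3.5 = 33
W- = 1.5 + 5.5 + 10 + 3.5 + 1.5 = 22
(Check: W+ + W- = 55 should equal n(n+1)/2 = 55.)
Step 4: Test statistic W = min(W+, W-) = 22.
Step 5: Ties in |d|, so use the tie-corrected normal approximation.
        E[W] = n(n+1)/4 = 10*11/4 = 27.5.
        Tie groups: |d|=1 (t=2), |d|=3 (t=2), |d|=4 (t=2), |d|=6 (t=2); sum(t^3 - t) = 24.
        Var[W] = n(n+1)(2n+1)/24 - sum(t^3-t)/48 = 2310/24 - 24/48 = 95.75.
        z = (W - E[W]) / sqrt(Var[W]) = (22 - 27.5) / 9.7852 = -0.5621.
        Two-sided p = 2*Phi(z) = 0.574066.
Step 6: alpha = 0.05. fail to reject H0.

W+ = 33, W- = 22, W = min = 22, p = 0.574066, fail to reject H0.


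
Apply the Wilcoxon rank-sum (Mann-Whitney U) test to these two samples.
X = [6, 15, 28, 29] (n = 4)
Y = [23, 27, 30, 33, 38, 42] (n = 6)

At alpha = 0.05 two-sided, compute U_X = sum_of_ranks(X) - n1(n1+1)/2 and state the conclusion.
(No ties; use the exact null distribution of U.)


Step 1: Combine and sort all 10 observations; assign midranks.
sorted (value, group): (6,X), (15,X), (23,Y), (27,Y), (28,X), (29,X), (30,Y), (33,Y), (38,Y), (42,Y)
ranks: 6->1, 15->2, 23->3, 27->4, 28->5, 29->6, 30->7, 33->8, 38->9, 42->10
Step 2: Rank sum for X: R1 = 1 + 2 + 5 + 6 = 14.
Step 3: U_X = R1 - n1(n1+1)/2 = 14 - 4*5/2 = 14 - 10 = 4.
       U_Y = n1*n2 - U_X = 24 - 4 = 20.
Step 4: No ties, so the exact null distribution of U (based on enumerating the C(10,4) = 210 equally likely rank assignments) gives the two-sided p-value.
Step 5: p-value = 0.114286; compare to alpha = 0.05. fail to reject H0.

U_X = 4, p = 0.114286, fail to reject H0 at alpha = 0.05.


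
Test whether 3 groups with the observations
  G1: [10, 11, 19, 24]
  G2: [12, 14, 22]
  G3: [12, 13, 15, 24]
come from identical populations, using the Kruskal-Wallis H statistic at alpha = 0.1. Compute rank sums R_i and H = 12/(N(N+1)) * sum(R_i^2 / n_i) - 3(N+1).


Step 1: Combine all N = 11 observations and assign midranks.
sorted (value, group, rank): (10,G1,1), (11,G1,2), (12,G2,3.5), (12,G3,3.5), (13,G3,5), (14,G2,6), (15,G3,7), (19,G1,8), (22,G2,9), (24,G1,10.5), (24,G3,10.5)
Step 2: Sum ranks within each group.
R_1 = 21.5 (n_1 = 4)
R_2 = 18.5 (n_2 = 3)
R_3 = 26 (n_3 = 4)
Step 3: H = 12/(N(N+1)) * sum(R_i^2/n_i) - 3(N+1)
     = 12/(11*12) * (21.5^2/4 + 18.5^2/3 + 26^2/4) - 3*12
     = 0.090909 * 398.646 - 36
     = 0.240530.
Step 4: Ties present; correction factor C = 1 - 12/(11^3 - 11) = 0.990909. Corrected H = 0.240530 / 0.990909 = 0.242737.
Step 5: Under H0, H ~ chi^2(2); p-value = 0.885708.
Step 6: alpha = 0.1. fail to reject H0.

H = 0.2427, df = 2, p = 0.885708, fail to reject H0.


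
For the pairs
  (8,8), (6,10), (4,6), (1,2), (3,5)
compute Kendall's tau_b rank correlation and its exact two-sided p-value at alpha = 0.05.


Step 1: Enumerate the 10 unordered pairs (i,j) with i<j and classify each by sign(x_j-x_i) * sign(y_j-y_i).
  (1,2):dx=-2,dy=+2->D; (1,3):dx=-4,dy=-2->C; (1,4):dx=-7,dy=-6->C; (1,5):dx=-5,dy=-3->C
  (2,3):dx=-2,dy=-4->C; (2,4):dx=-5,dy=-8->C; (2,5):dx=-3,dy=-5->C; (3,4):dx=-3,dy=-4->C
  (3,5):dx=-1,dy=-1->C; (4,5):dx=+2,dy=+3->C
Step 2: C = 9, D = 1, total pairs = 10.
Step 3: tau = (C - D)/(n(n-1)/2) = (9 - 1)/10 = 0.800000.
Step 4: Exact two-sided p-value (enumerate n! = 120 permutations of y under H0): p = 0.083333.
Step 5: alpha = 0.05. fail to reject H0.

tau_b = 0.8000 (C=9, D=1), p = 0.083333, fail to reject H0.


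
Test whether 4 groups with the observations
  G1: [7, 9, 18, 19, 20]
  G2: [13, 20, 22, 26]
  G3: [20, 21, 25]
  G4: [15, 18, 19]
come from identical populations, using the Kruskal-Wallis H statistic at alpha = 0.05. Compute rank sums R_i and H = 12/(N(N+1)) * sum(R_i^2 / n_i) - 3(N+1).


Step 1: Combine all N = 15 observations and assign midranks.
sorted (value, group, rank): (7,G1,1), (9,G1,2), (13,G2,3), (15,G4,4), (18,G1,5.5), (18,G4,5.5), (19,G1,7.5), (19,G4,7.5), (20,G1,10), (20,G2,10), (20,G3,10), (21,G3,12), (22,G2,13), (25,G3,14), (26,G2,15)
Step 2: Sum ranks within each group.
R_1 = 26 (n_1 = 5)
R_2 = 41 (n_2 = 4)
R_3 = 36 (n_3 = 3)
R_4 = 17 (n_4 = 3)
Step 3: H = 12/(N(N+1)) * sum(R_i^2/n_i) - 3(N+1)
     = 12/(15*16) * (26^2/5 + 41^2/4 + 36^2/3 + 17^2/3) - 3*16
     = 0.050000 * 1083.78 - 48
     = 6.189167.
Step 4: Ties present; correction factor C = 1 - 36/(15^3 - 15) = 0.989286. Corrected H = 6.189167 / 0.989286 = 6.256197.
Step 5: Under H0, H ~ chi^2(3); p-value = 0.099790.
Step 6: alpha = 0.05. fail to reject H0.

H = 6.2562, df = 3, p = 0.099790, fail to reject H0.


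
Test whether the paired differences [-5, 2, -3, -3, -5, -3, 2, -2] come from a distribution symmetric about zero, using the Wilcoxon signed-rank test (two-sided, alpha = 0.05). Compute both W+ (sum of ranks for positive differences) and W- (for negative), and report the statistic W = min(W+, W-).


Step 1: Drop any zero differences (none here) and take |d_i|.
|d| = [5, 2, 3, 3, 5, 3, 2, 2]
Step 2: Midrank |d_i| (ties get averaged ranks).
ranks: |5|->7.5, |2|->2, |3|->5, |3|->5, |5|->7.5, |3|->5, |2|->2, |2|->2
Step 3: Attach original signs; sum ranks with positive sign and with negative sign.
W+ = 2 + 2 = 4
W- = 7.5 + 5 + 5 + 7.5 + 5 + 2 = 32
(Check: W+ + W- = 36 should equal n(n+1)/2 = 36.)
Step 4: Test statistic W = min(W+, W-) = 4.
Step 5: Ties in |d|, so use the tie-corrected normal approximation.
        E[W] = n(n+1)/4 = 8*9/4 = 18.
        Tie groups: |d|=2 (t=3), |d|=3 (t=3), |d|=5 (t=2); sum(t^3 - t) = 54.
        Var[W] = n(n+1)(2n+1)/24 - sum(t^3-t)/48 = 1224/24 - 54/48 = 49.875.
        z = (W - E[W]) / sqrt(Var[W]) = (4 - 18) / 7.0622 = -1.9824.
        Two-sided p = 2*Phi(z) = 0.047437.
Step 6: alpha = 0.05. reject H0.

W+ = 4, W- = 32, W = min = 4, p = 0.047437, reject H0.


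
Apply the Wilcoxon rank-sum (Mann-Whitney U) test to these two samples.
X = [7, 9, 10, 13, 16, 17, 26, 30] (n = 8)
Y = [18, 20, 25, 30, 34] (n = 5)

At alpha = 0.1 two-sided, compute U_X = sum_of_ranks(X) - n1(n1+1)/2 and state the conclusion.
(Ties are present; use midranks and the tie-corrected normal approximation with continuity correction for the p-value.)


Step 1: Combine and sort all 13 observations; assign midranks.
sorted (value, group): (7,X), (9,X), (10,X), (13,X), (16,X), (17,X), (18,Y), (20,Y), (25,Y), (26,X), (30,X), (30,Y), (34,Y)
ranks: 7->1, 9->2, 10->3, 13->4, 16->5, 17->6, 18->7, 20->8, 25->9, 26->10, 30->11.5, 30->11.5, 34->13
Step 2: Rank sum for X: R1 = 1 + 2 + 3 + 4 + 5 + 6 + 10 + 11.5 = 42.5.
Step 3: U_X = R1 - n1(n1+1)/2 = 42.5 - 8*9/2 = 42.5 - 36 = 6.5.
       U_Y = n1*n2 - U_X = 40 - 6.5 = 33.5.
Step 4: Ties are present, so use the tie-corrected normal approximation (with continuity correction) for the p-value.
Step 5: p-value = 0.056699; compare to alpha = 0.1. reject H0.

U_X = 6.5, p = 0.056699, reject H0 at alpha = 0.1.


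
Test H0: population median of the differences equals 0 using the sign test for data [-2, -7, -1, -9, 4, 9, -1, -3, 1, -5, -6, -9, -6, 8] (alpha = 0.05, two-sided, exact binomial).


Step 1: Discard zero differences. Original n = 14; n_eff = number of nonzero differences = 14.
Nonzero differences (with sign): -2, -7, -1, -9, +4, +9, -1, -3, +1, -5, -6, -9, -6, +8
Step 2: Count signs: positive = 4, negative = 10.
Step 3: Under H0: P(positive) = 0.5, so the number of positives S ~ Bin(14, 0.5).
Step 4: Two-sided exact p-value = sum of Bin(14,0.5) probabilities at or below the observed probability = 0.179565.
Step 5: alpha = 0.05. fail to reject H0.

n_eff = 14, pos = 4, neg = 10, p = 0.179565, fail to reject H0.


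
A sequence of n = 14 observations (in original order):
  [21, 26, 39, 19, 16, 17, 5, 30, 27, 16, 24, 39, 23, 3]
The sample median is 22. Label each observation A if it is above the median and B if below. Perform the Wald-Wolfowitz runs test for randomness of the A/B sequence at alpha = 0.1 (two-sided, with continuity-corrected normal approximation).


Step 1: Compute median = 22; label A = above, B = below.
Labels in order: BAABBBBAABAAAB  (n_A = 7, n_B = 7)
Step 2: Count runs R = 7.
Step 3: Under H0 (random ordering), E[R] = 2*n_A*n_B/(n_A+n_B) + 1 = 2*7*7/14 + 1 = 8.0000.
        Var[R] = 2*n_A*n_B*(2*n_A*n_B - n_A - n_B) / ((n_A+n_B)^2 * (n_A+n_B-1)) = 8232/2548 = 3.2308.
        SD[R] = 1.7974.
Step 4: Continuity-corrected z = (R + 0.5 - E[R]) / SD[R] = (7 + 0.5 - 8.0000) / 1.7974 = -0.2782.
Step 5: Two-sided p-value via normal approximation = 2*(1 - Phi(|z|)) = 0.780879.
Step 6: alpha = 0.1. fail to reject H0.

R = 7, z = -0.2782, p = 0.780879, fail to reject H0.


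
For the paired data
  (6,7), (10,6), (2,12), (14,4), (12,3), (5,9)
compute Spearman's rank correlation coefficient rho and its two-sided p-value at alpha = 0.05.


Step 1: Rank x and y separately (midranks; no ties here).
rank(x): 6->3, 10->4, 2->1, 14->6, 12->5, 5->2
rank(y): 7->4, 6->3, 12->6, 4->2, 3->1, 9->5
Step 2: d_i = R_x(i) - R_y(i); compute d_i^2.
  (3-4)^2=1, (4-3)^2=1, (1-6)^2=25, (6-2)^2=16, (5-1)^2=16, (2-5)^2=9
sum(d^2) = 68.
Step 3: rho = 1 - 6*68 / (6*(6^2 - 1)) = 1 - 408/210 = -0.942857.
Step 4: Under H0, t = rho * sqrt((n-2)/(1-rho^2)) = -5.6595 ~ t(4).
Step 5: Two-sided p-value from the t-distribution with 4 df = 0.004805.
Step 6: alpha = 0.05. reject H0.

rho = -0.9429, p = 0.004805, reject H0 at alpha = 0.05.


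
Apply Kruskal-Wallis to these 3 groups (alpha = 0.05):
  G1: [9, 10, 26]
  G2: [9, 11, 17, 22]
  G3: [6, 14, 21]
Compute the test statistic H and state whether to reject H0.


Step 1: Combine all N = 10 observations and assign midranks.
sorted (value, group, rank): (6,G3,1), (9,G1,2.5), (9,G2,2.5), (10,G1,4), (11,G2,5), (14,G3,6), (17,G2,7), (21,G3,8), (22,G2,9), (26,G1,10)
Step 2: Sum ranks within each group.
R_1 = 16.5 (n_1 = 3)
R_2 = 23.5 (n_2 = 4)
R_3 = 15 (n_3 = 3)
Step 3: H = 12/(N(N+1)) * sum(R_i^2/n_i) - 3(N+1)
     = 12/(10*11) * (16.5^2/3 + 23.5^2/4 + 15^2/3) - 3*11
     = 0.109091 * 303.812 - 33
     = 0.143182.
Step 4: Ties present; correction factor C = 1 - 6/(10^3 - 10) = 0.993939. Corrected H = 0.143182 / 0.993939 = 0.144055.
Step 5: Under H0, H ~ chi^2(2); p-value = 0.930505.
Step 6: alpha = 0.05. fail to reject H0.

H = 0.1441, df = 2, p = 0.930505, fail to reject H0.


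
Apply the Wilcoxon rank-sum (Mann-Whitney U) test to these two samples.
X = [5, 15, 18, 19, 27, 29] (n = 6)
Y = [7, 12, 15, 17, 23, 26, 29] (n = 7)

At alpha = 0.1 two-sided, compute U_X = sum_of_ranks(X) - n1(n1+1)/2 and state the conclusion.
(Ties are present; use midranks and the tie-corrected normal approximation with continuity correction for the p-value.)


Step 1: Combine and sort all 13 observations; assign midranks.
sorted (value, group): (5,X), (7,Y), (12,Y), (15,X), (15,Y), (17,Y), (18,X), (19,X), (23,Y), (26,Y), (27,X), (29,X), (29,Y)
ranks: 5->1, 7->2, 12->3, 15->4.5, 15->4.5, 17->6, 18->7, 19->8, 23->9, 26->10, 27->11, 29->12.5, 29->12.5
Step 2: Rank sum for X: R1 = 1 + 4.5 + 7 + 8 + 11 + 12.5 = 44.
Step 3: U_X = R1 - n1(n1+1)/2 = 44 - 6*7/2 = 44 - 21 = 23.
       U_Y = n1*n2 - U_X = 42 - 23 = 19.
Step 4: Ties are present, so use the tie-corrected normal approximation (with continuity correction) for the p-value.
Step 5: p-value = 0.829863; compare to alpha = 0.1. fail to reject H0.

U_X = 23, p = 0.829863, fail to reject H0 at alpha = 0.1.


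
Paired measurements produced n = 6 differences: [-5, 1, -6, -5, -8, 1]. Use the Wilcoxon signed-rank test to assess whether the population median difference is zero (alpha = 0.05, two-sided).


Step 1: Drop any zero differences (none here) and take |d_i|.
|d| = [5, 1, 6, 5, 8, 1]
Step 2: Midrank |d_i| (ties get averaged ranks).
ranks: |5|->3.5, |1|->1.5, |6|->5, |5|->3.5, |8|->6, |1|->1.5
Step 3: Attach original signs; sum ranks with positive sign and with negative sign.
W+ = 1.5 + 1.5 = 3
W- = 3.5 + 5 + 3.5 + 6 = 18
(Check: W+ + W- = 21 should equal n(n+1)/2 = 21.)
Step 4: Test statistic W = min(W+, W-) = 3.
Step 5: Ties in |d|, so use the tie-corrected normal approximation.
        E[W] = n(n+1)/4 = 6*7/4 = 10.5.
        Tie groups: |d|=1 (t=2), |d|=5 (t=2); sum(t^3 - t) = 12.
        Var[W] = n(n+1)(2n+1)/24 - sum(t^3-t)/48 = 546/24 - 12/48 = 22.5.
        z = (W - E[W]) / sqrt(Var[W]) = (3 - 10.5) / 4.7434 = -1.5811.
        Two-sided p = 2*Phi(z) = 0.113846.
Step 6: alpha = 0.05. fail to reject H0.

W+ = 3, W- = 18, W = min = 3, p = 0.113846, fail to reject H0.


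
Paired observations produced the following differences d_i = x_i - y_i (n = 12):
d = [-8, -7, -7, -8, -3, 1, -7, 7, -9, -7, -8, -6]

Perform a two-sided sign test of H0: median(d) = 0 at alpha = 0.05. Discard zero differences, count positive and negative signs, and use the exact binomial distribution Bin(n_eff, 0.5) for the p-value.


Step 1: Discard zero differences. Original n = 12; n_eff = number of nonzero differences = 12.
Nonzero differences (with sign): -8, -7, -7, -8, -3, +1, -7, +7, -9, -7, -8, -6
Step 2: Count signs: positive = 2, negative = 10.
Step 3: Under H0: P(positive) = 0.5, so the number of positives S ~ Bin(12, 0.5).
Step 4: Two-sided exact p-value = sum of Bin(12,0.5) probabilities at or below the observed probability = 0.038574.
Step 5: alpha = 0.05. reject H0.

n_eff = 12, pos = 2, neg = 10, p = 0.038574, reject H0.


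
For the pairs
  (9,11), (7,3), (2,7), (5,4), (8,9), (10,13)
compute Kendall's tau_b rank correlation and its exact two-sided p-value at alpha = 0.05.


Step 1: Enumerate the 15 unordered pairs (i,j) with i<j and classify each by sign(x_j-x_i) * sign(y_j-y_i).
  (1,2):dx=-2,dy=-8->C; (1,3):dx=-7,dy=-4->C; (1,4):dx=-4,dy=-7->C; (1,5):dx=-1,dy=-2->C
  (1,6):dx=+1,dy=+2->C; (2,3):dx=-5,dy=+4->D; (2,4):dx=-2,dy=+1->D; (2,5):dx=+1,dy=+6->C
  (2,6):dx=+3,dy=+10->C; (3,4):dx=+3,dy=-3->D; (3,5):dx=+6,dy=+2->C; (3,6):dx=+8,dy=+6->C
  (4,5):dx=+3,dy=+5->C; (4,6):dx=+5,dy=+9->C; (5,6):dx=+2,dy=+4->C
Step 2: C = 12, D = 3, total pairs = 15.
Step 3: tau = (C - D)/(n(n-1)/2) = (12 - 3)/15 = 0.600000.
Step 4: Exact two-sided p-value (enumerate n! = 720 permutations of y under H0): p = 0.136111.
Step 5: alpha = 0.05. fail to reject H0.

tau_b = 0.6000 (C=12, D=3), p = 0.136111, fail to reject H0.


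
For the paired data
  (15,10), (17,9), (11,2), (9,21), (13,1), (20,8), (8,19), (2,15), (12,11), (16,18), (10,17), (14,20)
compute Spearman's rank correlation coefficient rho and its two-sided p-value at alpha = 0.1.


Step 1: Rank x and y separately (midranks; no ties here).
rank(x): 15->9, 17->11, 11->5, 9->3, 13->7, 20->12, 8->2, 2->1, 12->6, 16->10, 10->4, 14->8
rank(y): 10->5, 9->4, 2->2, 21->12, 1->1, 8->3, 19->10, 15->7, 11->6, 18->9, 17->8, 20->11
Step 2: d_i = R_x(i) - R_y(i); compute d_i^2.
  (9-5)^2=16, (11-4)^2=49, (5-2)^2=9, (3-12)^2=81, (7-1)^2=36, (12-3)^2=81, (2-10)^2=64, (1-7)^2=36, (6-6)^2=0, (10-9)^2=1, (4-8)^2=16, (8-11)^2=9
sum(d^2) = 398.
Step 3: rho = 1 - 6*398 / (12*(12^2 - 1)) = 1 - 2388/1716 = -0.391608.
Step 4: Under H0, t = rho * sqrt((n-2)/(1-rho^2)) = -1.3459 ~ t(10).
Step 5: Two-sided p-value from the t-distribution with 10 df = 0.208063.
Step 6: alpha = 0.1. fail to reject H0.

rho = -0.3916, p = 0.208063, fail to reject H0 at alpha = 0.1.


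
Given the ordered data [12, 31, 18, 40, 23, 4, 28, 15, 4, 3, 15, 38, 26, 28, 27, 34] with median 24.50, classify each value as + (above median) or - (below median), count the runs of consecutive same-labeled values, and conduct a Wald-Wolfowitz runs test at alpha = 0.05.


Step 1: Compute median = 24.50; label A = above, B = below.
Labels in order: BABABBABBBBAAAAA  (n_A = 8, n_B = 8)
Step 2: Count runs R = 8.
Step 3: Under H0 (random ordering), E[R] = 2*n_A*n_B/(n_A+n_B) + 1 = 2*8*8/16 + 1 = 9.0000.
        Var[R] = 2*n_A*n_B*(2*n_A*n_B - n_A - n_B) / ((n_A+n_B)^2 * (n_A+n_B-1)) = 14336/3840 = 3.7333.
        SD[R] = 1.9322.
Step 4: Continuity-corrected z = (R + 0.5 - E[R]) / SD[R] = (8 + 0.5 - 9.0000) / 1.9322 = -0.2588.
Step 5: Two-sided p-value via normal approximation = 2*(1 - Phi(|z|)) = 0.795809.
Step 6: alpha = 0.05. fail to reject H0.

R = 8, z = -0.2588, p = 0.795809, fail to reject H0.


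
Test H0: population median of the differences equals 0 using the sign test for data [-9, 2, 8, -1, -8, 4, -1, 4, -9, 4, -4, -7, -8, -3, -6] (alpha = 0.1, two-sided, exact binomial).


Step 1: Discard zero differences. Original n = 15; n_eff = number of nonzero differences = 15.
Nonzero differences (with sign): -9, +2, +8, -1, -8, +4, -1, +4, -9, +4, -4, -7, -8, -3, -6
Step 2: Count signs: positive = 5, negative = 10.
Step 3: Under H0: P(positive) = 0.5, so the number of positives S ~ Bin(15, 0.5).
Step 4: Two-sided exact p-value = sum of Bin(15,0.5) probabilities at or below the observed probability = 0.301758.
Step 5: alpha = 0.1. fail to reject H0.

n_eff = 15, pos = 5, neg = 10, p = 0.301758, fail to reject H0.


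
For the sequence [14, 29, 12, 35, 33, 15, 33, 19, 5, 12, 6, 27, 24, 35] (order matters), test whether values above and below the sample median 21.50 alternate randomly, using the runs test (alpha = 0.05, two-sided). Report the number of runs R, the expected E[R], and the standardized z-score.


Step 1: Compute median = 21.50; label A = above, B = below.
Labels in order: BABAABABBBBAAA  (n_A = 7, n_B = 7)
Step 2: Count runs R = 8.
Step 3: Under H0 (random ordering), E[R] = 2*n_A*n_B/(n_A+n_B) + 1 = 2*7*7/14 + 1 = 8.0000.
        Var[R] = 2*n_A*n_B*(2*n_A*n_B - n_A - n_B) / ((n_A+n_B)^2 * (n_A+n_B-1)) = 8232/2548 = 3.2308.
        SD[R] = 1.7974.
Step 4: R = E[R], so z = 0 with no continuity correction.
Step 5: Two-sided p-value via normal approximation = 2*(1 - Phi(|z|)) = 1.000000.
Step 6: alpha = 0.05. fail to reject H0.

R = 8, z = 0.0000, p = 1.000000, fail to reject H0.


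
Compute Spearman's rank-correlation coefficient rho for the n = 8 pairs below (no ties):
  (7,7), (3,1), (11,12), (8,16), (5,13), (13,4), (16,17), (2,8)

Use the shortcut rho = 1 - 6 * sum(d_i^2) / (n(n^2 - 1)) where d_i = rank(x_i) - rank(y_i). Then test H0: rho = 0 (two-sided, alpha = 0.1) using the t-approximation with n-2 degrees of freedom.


Step 1: Rank x and y separately (midranks; no ties here).
rank(x): 7->4, 3->2, 11->6, 8->5, 5->3, 13->7, 16->8, 2->1
rank(y): 7->3, 1->1, 12->5, 16->7, 13->6, 4->2, 17->8, 8->4
Step 2: d_i = R_x(i) - R_y(i); compute d_i^2.
  (4-3)^2=1, (2-1)^2=1, (6-5)^2=1, (5-7)^2=4, (3-6)^2=9, (7-2)^2=25, (8-8)^2=0, (1-4)^2=9
sum(d^2) = 50.
Step 3: rho = 1 - 6*50 / (8*(8^2 - 1)) = 1 - 300/504 = 0.404762.
Step 4: Under H0, t = rho * sqrt((n-2)/(1-rho^2)) = 1.0842 ~ t(6).
Step 5: Two-sided p-value from the t-distribution with 6 df = 0.319889.
Step 6: alpha = 0.1. fail to reject H0.

rho = 0.4048, p = 0.319889, fail to reject H0 at alpha = 0.1.


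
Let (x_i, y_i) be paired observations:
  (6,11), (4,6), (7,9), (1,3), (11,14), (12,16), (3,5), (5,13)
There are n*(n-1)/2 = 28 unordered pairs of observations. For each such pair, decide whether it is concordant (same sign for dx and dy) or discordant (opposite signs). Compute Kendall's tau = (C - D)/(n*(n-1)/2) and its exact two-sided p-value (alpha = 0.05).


Step 1: Enumerate the 28 unordered pairs (i,j) with i<j and classify each by sign(x_j-x_i) * sign(y_j-y_i).
  (1,2):dx=-2,dy=-5->C; (1,3):dx=+1,dy=-2->D; (1,4):dx=-5,dy=-8->C; (1,5):dx=+5,dy=+3->C
  (1,6):dx=+6,dy=+5->C; (1,7):dx=-3,dy=-6->C; (1,8):dx=-1,dy=+2->D; (2,3):dx=+3,dy=+3->C
  (2,4):dx=-3,dy=-3->C; (2,5):dx=+7,dy=+8->C; (2,6):dx=+8,dy=+10->C; (2,7):dx=-1,dy=-1->C
  (2,8):dx=+1,dy=+7->C; (3,4):dx=-6,dy=-6->C; (3,5):dx=+4,dy=+5->C; (3,6):dx=+5,dy=+7->C
  (3,7):dx=-4,dy=-4->C; (3,8):dx=-2,dy=+4->D; (4,5):dx=+10,dy=+11->C; (4,6):dx=+11,dy=+13->C
  (4,7):dx=+2,dy=+2->C; (4,8):dx=+4,dy=+10->C; (5,6):dx=+1,dy=+2->C; (5,7):dx=-8,dy=-9->C
  (5,8):dx=-6,dy=-1->C; (6,7):dx=-9,dy=-11->C; (6,8):dx=-7,dy=-3->C; (7,8):dx=+2,dy=+8->C
Step 2: C = 25, D = 3, total pairs = 28.
Step 3: tau = (C - D)/(n(n-1)/2) = (25 - 3)/28 = 0.785714.
Step 4: Exact two-sided p-value (enumerate n! = 40320 permutations of y under H0): p = 0.005506.
Step 5: alpha = 0.05. reject H0.

tau_b = 0.7857 (C=25, D=3), p = 0.005506, reject H0.


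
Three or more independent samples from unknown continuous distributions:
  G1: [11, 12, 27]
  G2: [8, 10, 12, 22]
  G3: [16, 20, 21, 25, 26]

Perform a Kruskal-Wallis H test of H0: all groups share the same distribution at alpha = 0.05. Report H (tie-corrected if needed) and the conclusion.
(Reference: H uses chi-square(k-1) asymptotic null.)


Step 1: Combine all N = 12 observations and assign midranks.
sorted (value, group, rank): (8,G2,1), (10,G2,2), (11,G1,3), (12,G1,4.5), (12,G2,4.5), (16,G3,6), (20,G3,7), (21,G3,8), (22,G2,9), (25,G3,10), (26,G3,11), (27,G1,12)
Step 2: Sum ranks within each group.
R_1 = 19.5 (n_1 = 3)
R_2 = 16.5 (n_2 = 4)
R_3 = 42 (n_3 = 5)
Step 3: H = 12/(N(N+1)) * sum(R_i^2/n_i) - 3(N+1)
     = 12/(12*13) * (19.5^2/3 + 16.5^2/4 + 42^2/5) - 3*13
     = 0.076923 * 547.612 - 39
     = 3.124038.
Step 4: Ties present; correction factor C = 1 - 6/(12^3 - 12) = 0.996503. Corrected H = 3.124038 / 0.996503 = 3.135000.
Step 5: Under H0, H ~ chi^2(2); p-value = 0.208566.
Step 6: alpha = 0.05. fail to reject H0.

H = 3.1350, df = 2, p = 0.208566, fail to reject H0.


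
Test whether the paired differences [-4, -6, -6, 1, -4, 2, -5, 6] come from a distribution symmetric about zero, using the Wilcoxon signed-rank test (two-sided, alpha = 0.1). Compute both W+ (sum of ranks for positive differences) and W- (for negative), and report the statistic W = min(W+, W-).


Step 1: Drop any zero differences (none here) and take |d_i|.
|d| = [4, 6, 6, 1, 4, 2, 5, 6]
Step 2: Midrank |d_i| (ties get averaged ranks).
ranks: |4|->3.5, |6|->7, |6|->7, |1|->1, |4|->3.5, |2|->2, |5|->5, |6|->7
Step 3: Attach original signs; sum ranks with positive sign and with negative sign.
W+ = 1 + 2 + 7 = 10
W- = 3.5 + 7 + 7 + 3.5 + 5 = 26
(Check: W+ + W- = 36 should equal n(n+1)/2 = 36.)
Step 4: Test statistic W = min(W+, W-) = 10.
Step 5: Ties in |d|, so use the tie-corrected normal approximation.
        E[W] = n(n+1)/4 = 8*9/4 = 18.
        Tie groups: |d|=4 (t=2), |d|=6 (t=3); sum(t^3 - t) = 30.
        Var[W] = n(n+1)(2n+1)/24 - sum(t^3-t)/48 = 1224/24 - 30/48 = 50.375.
        z = (W - E[W]) / sqrt(Var[W]) = (10 - 18) / 7.0975 = -1.1272.
        Two-sided p = 2*Phi(z) = 0.259678.
Step 6: alpha = 0.1. fail to reject H0.

W+ = 10, W- = 26, W = min = 10, p = 0.259678, fail to reject H0.


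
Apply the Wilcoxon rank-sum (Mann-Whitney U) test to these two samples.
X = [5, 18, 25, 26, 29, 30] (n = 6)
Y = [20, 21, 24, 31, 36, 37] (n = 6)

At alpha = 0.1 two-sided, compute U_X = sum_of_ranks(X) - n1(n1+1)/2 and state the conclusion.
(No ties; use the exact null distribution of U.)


Step 1: Combine and sort all 12 observations; assign midranks.
sorted (value, group): (5,X), (18,X), (20,Y), (21,Y), (24,Y), (25,X), (26,X), (29,X), (30,X), (31,Y), (36,Y), (37,Y)
ranks: 5->1, 18->2, 20->3, 21->4, 24->5, 25->6, 26->7, 29->8, 30->9, 31->10, 36->11, 37->12
Step 2: Rank sum for X: R1 = 1 + 2 + 6 + 7 + 8 + 9 = 33.
Step 3: U_X = R1 - n1(n1+1)/2 = 33 - 6*7/2 = 33 - 21 = 12.
       U_Y = n1*n2 - U_X = 36 - 12 = 24.
Step 4: No ties, so the exact null distribution of U (based on enumerating the C(12,6) = 924 equally likely rank assignments) gives the two-sided p-value.
Step 5: p-value = 0.393939; compare to alpha = 0.1. fail to reject H0.

U_X = 12, p = 0.393939, fail to reject H0 at alpha = 0.1.


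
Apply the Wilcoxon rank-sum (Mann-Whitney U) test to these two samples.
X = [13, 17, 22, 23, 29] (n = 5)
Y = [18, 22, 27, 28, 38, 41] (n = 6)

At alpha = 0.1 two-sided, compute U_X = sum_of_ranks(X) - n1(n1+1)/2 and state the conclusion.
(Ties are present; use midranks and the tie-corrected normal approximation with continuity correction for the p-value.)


Step 1: Combine and sort all 11 observations; assign midranks.
sorted (value, group): (13,X), (17,X), (18,Y), (22,X), (22,Y), (23,X), (27,Y), (28,Y), (29,X), (38,Y), (41,Y)
ranks: 13->1, 17->2, 18->3, 22->4.5, 22->4.5, 23->6, 27->7, 28->8, 29->9, 38->10, 41->11
Step 2: Rank sum for X: R1 = 1 + 2 + 4.5 + 6 + 9 = 22.5.
Step 3: U_X = R1 - n1(n1+1)/2 = 22.5 - 5*6/2 = 22.5 - 15 = 7.5.
       U_Y = n1*n2 - U_X = 30 - 7.5 = 22.5.
Step 4: Ties are present, so use the tie-corrected normal approximation (with continuity correction) for the p-value.
Step 5: p-value = 0.200217; compare to alpha = 0.1. fail to reject H0.

U_X = 7.5, p = 0.200217, fail to reject H0 at alpha = 0.1.


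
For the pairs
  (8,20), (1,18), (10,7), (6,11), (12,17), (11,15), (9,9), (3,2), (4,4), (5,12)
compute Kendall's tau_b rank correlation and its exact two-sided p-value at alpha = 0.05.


Step 1: Enumerate the 45 unordered pairs (i,j) with i<j and classify each by sign(x_j-x_i) * sign(y_j-y_i).
  (1,2):dx=-7,dy=-2->C; (1,3):dx=+2,dy=-13->D; (1,4):dx=-2,dy=-9->C; (1,5):dx=+4,dy=-3->D
  (1,6):dx=+3,dy=-5->D; (1,7):dx=+1,dy=-11->D; (1,8):dx=-5,dy=-18->C; (1,9):dx=-4,dy=-16->C
  (1,10):dx=-3,dy=-8->C; (2,3):dx=+9,dy=-11->D; (2,4):dx=+5,dy=-7->D; (2,5):dx=+11,dy=-1->D
  (2,6):dx=+10,dy=-3->D; (2,7):dx=+8,dy=-9->D; (2,8):dx=+2,dy=-16->D; (2,9):dx=+3,dy=-14->D
  (2,10):dx=+4,dy=-6->D; (3,4):dx=-4,dy=+4->D; (3,5):dx=+2,dy=+10->C; (3,6):dx=+1,dy=+8->C
  (3,7):dx=-1,dy=+2->D; (3,8):dx=-7,dy=-5->C; (3,9):dx=-6,dy=-3->C; (3,10):dx=-5,dy=+5->D
  (4,5):dx=+6,dy=+6->C; (4,6):dx=+5,dy=+4->C; (4,7):dx=+3,dy=-2->D; (4,8):dx=-3,dy=-9->C
  (4,9):dx=-2,dy=-7->C; (4,10):dx=-1,dy=+1->D; (5,6):dx=-1,dy=-2->C; (5,7):dx=-3,dy=-8->C
  (5,8):dx=-9,dy=-15->C; (5,9):dx=-8,dy=-13->C; (5,10):dx=-7,dy=-5->C; (6,7):dx=-2,dy=-6->C
  (6,8):dx=-8,dy=-13->C; (6,9):dx=-7,dy=-11->C; (6,10):dx=-6,dy=-3->C; (7,8):dx=-6,dy=-7->C
  (7,9):dx=-5,dy=-5->C; (7,10):dx=-4,dy=+3->D; (8,9):dx=+1,dy=+2->C; (8,10):dx=+2,dy=+10->C
  (9,10):dx=+1,dy=+8->C
Step 2: C = 27, D = 18, total pairs = 45.
Step 3: tau = (C - D)/(n(n-1)/2) = (27 - 18)/45 = 0.200000.
Step 4: Exact two-sided p-value (enumerate n! = 3628800 permutations of y under H0): p = 0.484313.
Step 5: alpha = 0.05. fail to reject H0.

tau_b = 0.2000 (C=27, D=18), p = 0.484313, fail to reject H0.


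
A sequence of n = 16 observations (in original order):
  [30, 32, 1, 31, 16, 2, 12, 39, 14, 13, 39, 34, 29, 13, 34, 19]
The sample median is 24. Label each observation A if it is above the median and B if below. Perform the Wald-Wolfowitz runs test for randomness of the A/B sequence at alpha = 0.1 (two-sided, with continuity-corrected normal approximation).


Step 1: Compute median = 24; label A = above, B = below.
Labels in order: AABABBBABBAAABAB  (n_A = 8, n_B = 8)
Step 2: Count runs R = 10.
Step 3: Under H0 (random ordering), E[R] = 2*n_A*n_B/(n_A+n_B) + 1 = 2*8*8/16 + 1 = 9.0000.
        Var[R] = 2*n_A*n_B*(2*n_A*n_B - n_A - n_B) / ((n_A+n_B)^2 * (n_A+n_B-1)) = 14336/3840 = 3.7333.
        SD[R] = 1.9322.
Step 4: Continuity-corrected z = (R - 0.5 - E[R]) / SD[R] = (10 - 0.5 - 9.0000) / 1.9322 = 0.2588.
Step 5: Two-sided p-value via normal approximation = 2*(1 - Phi(|z|)) = 0.795809.
Step 6: alpha = 0.1. fail to reject H0.

R = 10, z = 0.2588, p = 0.795809, fail to reject H0.


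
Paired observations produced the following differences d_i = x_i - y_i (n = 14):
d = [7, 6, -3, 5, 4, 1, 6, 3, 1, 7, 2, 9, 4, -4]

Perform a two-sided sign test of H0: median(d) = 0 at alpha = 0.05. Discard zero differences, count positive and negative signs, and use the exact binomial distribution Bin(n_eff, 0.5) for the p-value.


Step 1: Discard zero differences. Original n = 14; n_eff = number of nonzero differences = 14.
Nonzero differences (with sign): +7, +6, -3, +5, +4, +1, +6, +3, +1, +7, +2, +9, +4, -4
Step 2: Count signs: positive = 12, negative = 2.
Step 3: Under H0: P(positive) = 0.5, so the number of positives S ~ Bin(14, 0.5).
Step 4: Two-sided exact p-value = sum of Bin(14,0.5) probabilities at or below the observed probability = 0.012939.
Step 5: alpha = 0.05. reject H0.

n_eff = 14, pos = 12, neg = 2, p = 0.012939, reject H0.


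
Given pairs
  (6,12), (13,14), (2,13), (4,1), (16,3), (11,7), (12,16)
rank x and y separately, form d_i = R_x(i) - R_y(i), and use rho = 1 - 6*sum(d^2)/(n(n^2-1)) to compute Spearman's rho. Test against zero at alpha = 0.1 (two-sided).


Step 1: Rank x and y separately (midranks; no ties here).
rank(x): 6->3, 13->6, 2->1, 4->2, 16->7, 11->4, 12->5
rank(y): 12->4, 14->6, 13->5, 1->1, 3->2, 7->3, 16->7
Step 2: d_i = R_x(i) - R_y(i); compute d_i^2.
  (3-4)^2=1, (6-6)^2=0, (1-5)^2=16, (2-1)^2=1, (7-2)^2=25, (4-3)^2=1, (5-7)^2=4
sum(d^2) = 48.
Step 3: rho = 1 - 6*48 / (7*(7^2 - 1)) = 1 - 288/336 = 0.142857.
Step 4: Under H0, t = rho * sqrt((n-2)/(1-rho^2)) = 0.3227 ~ t(5).
Step 5: Two-sided p-value from the t-distribution with 5 df = 0.759945.
Step 6: alpha = 0.1. fail to reject H0.

rho = 0.1429, p = 0.759945, fail to reject H0 at alpha = 0.1.


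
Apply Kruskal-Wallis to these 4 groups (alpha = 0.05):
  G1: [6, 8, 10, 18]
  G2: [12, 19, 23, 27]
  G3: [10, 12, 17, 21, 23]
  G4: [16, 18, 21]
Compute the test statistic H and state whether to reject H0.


Step 1: Combine all N = 16 observations and assign midranks.
sorted (value, group, rank): (6,G1,1), (8,G1,2), (10,G1,3.5), (10,G3,3.5), (12,G2,5.5), (12,G3,5.5), (16,G4,7), (17,G3,8), (18,G1,9.5), (18,G4,9.5), (19,G2,11), (21,G3,12.5), (21,G4,12.5), (23,G2,14.5), (23,G3,14.5), (27,G2,16)
Step 2: Sum ranks within each group.
R_1 = 16 (n_1 = 4)
R_2 = 47 (n_2 = 4)
R_3 = 44 (n_3 = 5)
R_4 = 29 (n_4 = 3)
Step 3: H = 12/(N(N+1)) * sum(R_i^2/n_i) - 3(N+1)
     = 12/(16*17) * (16^2/4 + 47^2/4 + 44^2/5 + 29^2/3) - 3*17
     = 0.044118 * 1283.78 - 51
     = 5.637500.
Step 4: Ties present; correction factor C = 1 - 30/(16^3 - 16) = 0.992647. Corrected H = 5.637500 / 0.992647 = 5.679259.
Step 5: Under H0, H ~ chi^2(3); p-value = 0.128302.
Step 6: alpha = 0.05. fail to reject H0.

H = 5.6793, df = 3, p = 0.128302, fail to reject H0.


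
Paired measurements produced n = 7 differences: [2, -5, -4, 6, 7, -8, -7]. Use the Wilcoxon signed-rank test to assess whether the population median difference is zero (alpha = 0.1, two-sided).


Step 1: Drop any zero differences (none here) and take |d_i|.
|d| = [2, 5, 4, 6, 7, 8, 7]
Step 2: Midrank |d_i| (ties get averaged ranks).
ranks: |2|->1, |5|->3, |4|->2, |6|->4, |7|->5.5, |8|->7, |7|->5.5
Step 3: Attach original signs; sum ranks with positive sign and with negative sign.
W+ = 1 + 4 + 5.5 = 10.5
W- = 3 + 2 + 7 + 5.5 = 17.5
(Check: W+ + W- = 28 should equal n(n+1)/2 = 28.)
Step 4: Test statistic W = min(W+, W-) = 10.5.
Step 5: Ties in |d|, so use the tie-corrected normal approximation.
        E[W] = n(n+1)/4 = 7*8/4 = 14.
        Tie groups: |d|=7 (t=2); sum(t^3 - t) = 6.
        Var[W] = n(n+1)(2n+1)/24 - sum(t^3-t)/48 = 840/24 - 6/48 = 34.875.
        z = (W - E[W]) / sqrt(Var[W]) = (10.5 - 14) / 5.9055 = -0.5927.
        Two-sided p = 2*Phi(z) = 0.553404.
Step 6: alpha = 0.1. fail to reject H0.

W+ = 10.5, W- = 17.5, W = min = 10.5, p = 0.553404, fail to reject H0.


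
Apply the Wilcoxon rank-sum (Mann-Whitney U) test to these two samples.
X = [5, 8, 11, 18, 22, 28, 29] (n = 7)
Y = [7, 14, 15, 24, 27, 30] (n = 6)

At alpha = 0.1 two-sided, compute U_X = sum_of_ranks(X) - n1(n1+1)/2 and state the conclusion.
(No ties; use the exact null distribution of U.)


Step 1: Combine and sort all 13 observations; assign midranks.
sorted (value, group): (5,X), (7,Y), (8,X), (11,X), (14,Y), (15,Y), (18,X), (22,X), (24,Y), (27,Y), (28,X), (29,X), (30,Y)
ranks: 5->1, 7->2, 8->3, 11->4, 14->5, 15->6, 18->7, 22->8, 24->9, 27->10, 28->11, 29->12, 30->13
Step 2: Rank sum for X: R1 = 1 + 3 + 4 + 7 + 8 + 11 + 12 = 46.
Step 3: U_X = R1 - n1(n1+1)/2 = 46 - 7*8/2 = 46 - 28 = 18.
       U_Y = n1*n2 - U_X = 42 - 18 = 24.
Step 4: No ties, so the exact null distribution of U (based on enumerating the C(13,7) = 1716 equally likely rank assignments) gives the two-sided p-value.
Step 5: p-value = 0.730769; compare to alpha = 0.1. fail to reject H0.

U_X = 18, p = 0.730769, fail to reject H0 at alpha = 0.1.


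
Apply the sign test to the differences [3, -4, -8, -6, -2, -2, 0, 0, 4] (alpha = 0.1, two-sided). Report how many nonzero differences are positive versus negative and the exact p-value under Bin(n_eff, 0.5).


Step 1: Discard zero differences. Original n = 9; n_eff = number of nonzero differences = 7.
Nonzero differences (with sign): +3, -4, -8, -6, -2, -2, +4
Step 2: Count signs: positive = 2, negative = 5.
Step 3: Under H0: P(positive) = 0.5, so the number of positives S ~ Bin(7, 0.5).
Step 4: Two-sided exact p-value = sum of Bin(7,0.5) probabilities at or below the observed probability = 0.453125.
Step 5: alpha = 0.1. fail to reject H0.

n_eff = 7, pos = 2, neg = 5, p = 0.453125, fail to reject H0.


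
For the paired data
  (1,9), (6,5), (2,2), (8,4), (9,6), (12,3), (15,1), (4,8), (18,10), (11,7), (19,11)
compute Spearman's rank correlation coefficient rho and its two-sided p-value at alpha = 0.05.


Step 1: Rank x and y separately (midranks; no ties here).
rank(x): 1->1, 6->4, 2->2, 8->5, 9->6, 12->8, 15->9, 4->3, 18->10, 11->7, 19->11
rank(y): 9->9, 5->5, 2->2, 4->4, 6->6, 3->3, 1->1, 8->8, 10->10, 7->7, 11->11
Step 2: d_i = R_x(i) - R_y(i); compute d_i^2.
  (1-9)^2=64, (4-5)^2=1, (2-2)^2=0, (5-4)^2=1, (6-6)^2=0, (8-3)^2=25, (9-1)^2=64, (3-8)^2=25, (10-10)^2=0, (7-7)^2=0, (11-11)^2=0
sum(d^2) = 180.
Step 3: rho = 1 - 6*180 / (11*(11^2 - 1)) = 1 - 1080/1320 = 0.181818.
Step 4: Under H0, t = rho * sqrt((n-2)/(1-rho^2)) = 0.5547 ~ t(9).
Step 5: Two-sided p-value from the t-distribution with 9 df = 0.592615.
Step 6: alpha = 0.05. fail to reject H0.

rho = 0.1818, p = 0.592615, fail to reject H0 at alpha = 0.05.


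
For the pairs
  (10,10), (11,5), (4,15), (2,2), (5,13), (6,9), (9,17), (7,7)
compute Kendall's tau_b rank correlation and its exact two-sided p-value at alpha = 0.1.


Step 1: Enumerate the 28 unordered pairs (i,j) with i<j and classify each by sign(x_j-x_i) * sign(y_j-y_i).
  (1,2):dx=+1,dy=-5->D; (1,3):dx=-6,dy=+5->D; (1,4):dx=-8,dy=-8->C; (1,5):dx=-5,dy=+3->D
  (1,6):dx=-4,dy=-1->C; (1,7):dx=-1,dy=+7->D; (1,8):dx=-3,dy=-3->C; (2,3):dx=-7,dy=+10->D
  (2,4):dx=-9,dy=-3->C; (2,5):dx=-6,dy=+8->D; (2,6):dx=-5,dy=+4->D; (2,7):dx=-2,dy=+12->D
  (2,8):dx=-4,dy=+2->D; (3,4):dx=-2,dy=-13->C; (3,5):dx=+1,dy=-2->D; (3,6):dx=+2,dy=-6->D
  (3,7):dx=+5,dy=+2->C; (3,8):dx=+3,dy=-8->D; (4,5):dx=+3,dy=+11->C; (4,6):dx=+4,dy=+7->C
  (4,7):dx=+7,dy=+15->C; (4,8):dx=+5,dy=+5->C; (5,6):dx=+1,dy=-4->D; (5,7):dx=+4,dy=+4->C
  (5,8):dx=+2,dy=-6->D; (6,7):dx=+3,dy=+8->C; (6,8):dx=+1,dy=-2->D; (7,8):dx=-2,dy=-10->C
Step 2: C = 13, D = 15, total pairs = 28.
Step 3: tau = (C - D)/(n(n-1)/2) = (13 - 15)/28 = -0.071429.
Step 4: Exact two-sided p-value (enumerate n! = 40320 permutations of y under H0): p = 0.904861.
Step 5: alpha = 0.1. fail to reject H0.

tau_b = -0.0714 (C=13, D=15), p = 0.904861, fail to reject H0.
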